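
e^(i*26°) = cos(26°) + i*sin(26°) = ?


cos(26°) = 0.8988
sin(26°) = 0.4384

e^(i*26°) = 0.8988 + 0.4384i


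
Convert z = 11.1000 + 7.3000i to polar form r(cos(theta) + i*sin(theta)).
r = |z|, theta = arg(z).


r = sqrt(123.21+53.29) = sqrt(176.5) = 13.2853
theta = atan2(7.3, 11.1) = 33.3312 degrees

r = 13.2853, theta = 33.3312 degrees


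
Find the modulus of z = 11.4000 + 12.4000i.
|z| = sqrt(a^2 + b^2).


|z| = sqrt(11.4^2 + 12.4^2) = sqrt(129.96 + 153.76) = sqrt(283.72) = 16.8440

|z| = 16.8440


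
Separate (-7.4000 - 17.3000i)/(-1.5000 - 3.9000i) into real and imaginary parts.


Multiply by conjugate: (-7.4000 - 17.3000i)(-1.5000 + 3.9000i) / ((-1.5)^2 + (-3.9)^2)
Numerator real = -7.4*(-1.5) - (17.3)*(-3.9) = 78.57
Numerator imag = -17.3*(-1.5) - (-7.4)*(-3.9) = -2.91
Denominator = 17.46
Re(z) = 78.57/17.46 = 4.5000
Im(z) = -2.91/17.46 = -0.1667

Re(z) = 4.5000, Im(z) = -0.1667


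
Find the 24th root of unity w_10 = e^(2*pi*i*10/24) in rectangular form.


Angle = 360*10/24 = 150°
a = cos(150°) = -0.8660
b = sin(150°) = 0.5000

-0.8660 + 0.5000i


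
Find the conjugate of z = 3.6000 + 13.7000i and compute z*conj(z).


z_bar = 3.6000 - 13.7000i
z*z_bar = 3.6^2 + 13.7^2 = 12.96 + 187.69 = 200.65

z_bar = 3.6000 - 13.7000i, z*z_bar = 200.65


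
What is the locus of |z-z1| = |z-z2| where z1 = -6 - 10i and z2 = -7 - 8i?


Equal distances means the locus is the perpendicular bisector of z1 and z2.
Midpoint = ((-6+(-7))/2, (-10+(-8))/2) = (-6.5000, -9.0000)

Perpendicular bisector through (-6.5000, -9.0000)


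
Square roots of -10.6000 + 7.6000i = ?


|z| = sqrt(112.36+57.76) = 13.0430
sqrt((|z|+a)/2) = sqrt((13.0430+(-10.6))/2) = sqrt(1.2215) = 1.1052
sqrt((|z|-a)/2) = sqrt((13.0430-(-10.6))/2) = sqrt(11.8215) = 3.4382

±(1.1052 + 3.4382i) i.e. 1.1052 + 3.4382i and -1.1052 - 3.4382i


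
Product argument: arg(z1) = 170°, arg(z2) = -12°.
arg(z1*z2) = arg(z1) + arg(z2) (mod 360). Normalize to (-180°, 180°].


arg(z1*z2) = 170° - 12° = 158°
Normalized to (-180°, 180°]: 158°

158°


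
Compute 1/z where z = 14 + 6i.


|z|^2 = 196+36 = 232
1/z = (14 - 6i)/232

1/z = 0.0603 - 0.0259i


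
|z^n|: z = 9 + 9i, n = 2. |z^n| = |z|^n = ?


|z| = sqrt(81+81) = sqrt(162) = 12.7279
|z^2| = |z|^2 = (sqrt(162))^2 = 162

|z^2| = 162


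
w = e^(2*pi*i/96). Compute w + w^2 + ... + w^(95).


With w = e^(2*pi*i/96), all 96 of the 96th roots of unity w^0 = 1, w, ..., w^(95) sum to 0: 1 + w + ... + w^(95) = (1 - w^96)/(1 - w) = 0 since w^96 = 1, w ≠ 1.
Removing the root 1: w + w^2 + ... + w^(95) = 0 - 1 = -1

Sum = -1


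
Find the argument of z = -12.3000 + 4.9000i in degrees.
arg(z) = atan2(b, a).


Re = -12.3, Im = 4.9
arg = atan2(4.9, -12.3) = 158.2789 degrees

arg(z) = 158.2789 degrees


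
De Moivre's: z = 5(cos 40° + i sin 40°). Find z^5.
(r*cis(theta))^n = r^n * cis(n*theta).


r^5 = 5^5 = 3125
n*theta = 5*40° = 200° = 200° (mod 360)
a = 3125*cos(200°) = -2936.5394
b = 3125*sin(200°) = -1068.8129

3125 cis(200°) = -2936.5394 - 1068.8129i


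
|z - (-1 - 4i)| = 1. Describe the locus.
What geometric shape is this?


|z - z0| = r is a circle with center z0 and radius r.
Center = (-1, -4), radius = 1

Circle with center (-1, -4) and radius 1


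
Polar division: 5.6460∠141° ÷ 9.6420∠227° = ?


r = 5.6460 / 9.6420 = 0.5856
theta = 141° - 227° = -86° = 274° (mod 360)

0.5856 cis(274°)


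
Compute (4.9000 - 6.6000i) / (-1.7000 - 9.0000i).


Conjugate of z2 = -1.7000 + 9.0000i
Numerator: (4.9000 - 6.6000i)(-1.7000 + 9.0000i) = 51.0700 + 55.3200i
Denominator: (-1.7)^2 + (-9)^2 = 83.89
Result = (51.0700 + 55.3200i)/83.89

0.6088 + 0.6594i


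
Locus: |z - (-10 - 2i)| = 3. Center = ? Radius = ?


|z - z0| = r is a circle with center z0 and radius r.
Center = (-10, -2), radius = 3

Circle with center (-10, -2) and radius 3


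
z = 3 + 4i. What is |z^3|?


|z| = sqrt(9+16) = sqrt(25) = 5
|z^3| = |z|^3 = 5^3 = 125

|z^3| = 125


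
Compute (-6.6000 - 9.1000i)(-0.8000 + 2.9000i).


Real = -6.6*(-0.8) - (-9.1)*2.9 = 5.28 - (-26.39) = 31.67
Imag = -6.6*2.9 - (0.8)*(-9.1) = -19.14 + 7.28 = -11.86

31.6700 - 11.8600i


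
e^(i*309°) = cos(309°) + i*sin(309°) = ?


cos(309°) = 0.6293
sin(309°) = -0.7771

e^(i*309°) = 0.6293 - 0.7771i


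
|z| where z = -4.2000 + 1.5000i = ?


|z| = sqrt((-4.2)^2 + 1.5^2) = sqrt(17.64 + 2.25) = sqrt(19.89) = 4.4598

|z| = 4.4598


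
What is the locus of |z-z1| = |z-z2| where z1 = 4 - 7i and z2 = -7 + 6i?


Equal distances means the locus is the perpendicular bisector of z1 and z2.
Midpoint = ((4+(-7))/2, (-7+6)/2) = (-1.5000, -0.5000)

Perpendicular bisector through (-1.5000, -0.5000)


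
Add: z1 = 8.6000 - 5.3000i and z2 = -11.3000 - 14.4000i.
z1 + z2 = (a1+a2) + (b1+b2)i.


Real: 8.6 - 11.3 = -2.7
Imag: -5.3 - 14.4 = -19.7

-2.7000 - 19.7000i


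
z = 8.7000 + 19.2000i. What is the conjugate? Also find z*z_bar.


z_bar = 8.7000 - 19.2000i
z*z_bar = 8.7^2 + 19.2^2 = 75.69 + 368.64 = 444.33

z_bar = 8.7000 - 19.2000i, z*z_bar = 444.33


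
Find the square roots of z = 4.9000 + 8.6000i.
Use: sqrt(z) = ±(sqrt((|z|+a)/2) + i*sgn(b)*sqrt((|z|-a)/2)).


|z| = sqrt(24.01+73.96) = 9.8980
sqrt((|z|+a)/2) = sqrt((9.8980+4.9)/2) = sqrt(7.3990) = 2.7201
sqrt((|z|-a)/2) = sqrt((9.8980-4.9)/2) = sqrt(2.4990) = 1.5808

±(2.7201 + 1.5808i) i.e. 2.7201 + 1.5808i and -2.7201 - 1.5808i


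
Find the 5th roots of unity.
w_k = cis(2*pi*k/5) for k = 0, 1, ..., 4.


The 5th roots of unity are cis(360k/5°) for k=0..4
Angle step = 360/5 = 72°
Primitive root: cis(72°)
Primitive root = 0.3090 + 0.9511i

5 roots at angles: 0°, 72°, 144°, 216°, 288°


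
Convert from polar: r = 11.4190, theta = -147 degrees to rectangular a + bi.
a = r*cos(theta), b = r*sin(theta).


a = 11.4190*cos(-147°) = 11.4190*(-0.83867) = -9.5768
b = 11.4190*sin(-147°) = 11.4190*(-0.54464) = -6.2192

-9.5768 - 6.2192i


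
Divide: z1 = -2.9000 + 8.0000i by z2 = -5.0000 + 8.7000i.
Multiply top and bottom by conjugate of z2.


Conjugate of z2 = -5.0000 - 8.7000i
Numerator: (-2.9000 + 8.0000i)(-5.0000 - 8.7000i) = 84.1000 - 14.7700i
Denominator: (-5)^2 + 8.7^2 = 100.69
Result = (84.1000 - 14.7700i)/100.69

0.8352 - 0.1467i


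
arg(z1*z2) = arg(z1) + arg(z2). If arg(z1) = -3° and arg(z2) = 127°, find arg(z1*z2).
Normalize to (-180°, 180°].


arg(z1*z2) = -3° + 127° = 124°
Normalized to (-180°, 180°]: 124°

124°


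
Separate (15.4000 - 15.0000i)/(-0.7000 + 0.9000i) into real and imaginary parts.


Multiply by conjugate: (15.4000 - 15.0000i)(-0.7000 - 0.9000i) / ((-0.7)^2 + 0.9^2)
Numerator real = 15.4*(-0.7) - (15)*0.9 = -24.28
Numerator imag = -15*(-0.7) - 15.4*0.9 = -3.36
Denominator = 1.3
Re(z) = -24.28/1.3 = -18.6769
Im(z) = -3.36/1.3 = -2.5846

Re(z) = -18.6769, Im(z) = -2.5846


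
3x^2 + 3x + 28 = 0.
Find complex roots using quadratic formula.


disc = 3^2 - 4*3*28 = 9 - 336 = -327
sqrt(|disc|) = sqrt(327) = 18.0831
Real part = -3/(2*3) = -0.5000
Imag part = 18.0831/(2*3) = 3.0139

-0.5000 ± 3.0139i


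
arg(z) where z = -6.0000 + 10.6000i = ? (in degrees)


Re = -6, Im = 10.6
arg = atan2(10.6, -6) = 119.5115 degrees

arg(z) = 119.5115 degrees


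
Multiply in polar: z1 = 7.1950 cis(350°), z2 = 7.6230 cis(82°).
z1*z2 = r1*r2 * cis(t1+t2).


r = 7.1950 * 7.6230 = 54.8475
theta = 350° + 82° = 432° = 72° (mod 360)

54.8475 cis(72°)


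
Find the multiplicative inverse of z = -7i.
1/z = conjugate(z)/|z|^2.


|z|^2 = 0+49 = 49
1/z = (0 + 7i)/49

1/z = 0 + 0.1429i


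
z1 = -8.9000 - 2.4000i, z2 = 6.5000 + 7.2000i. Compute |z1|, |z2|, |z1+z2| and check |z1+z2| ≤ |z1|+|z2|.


|z1| = sqrt((-8.9)^2 + (-2.4)^2) = sqrt(84.97) = 9.2179
|z2| = sqrt(6.5^2 + 7.2^2) = sqrt(94.09) = 9.7000
z1+z2 = -2.4000 + 4.8000i
|z1+z2| = sqrt(28.8) = 5.3666
|z1|+|z2| = 9.2179 + 9.7000 = 18.9179

|z1+z2| = 5.3666 ≤ |z1|+|z2| = 18.9179 (verified)


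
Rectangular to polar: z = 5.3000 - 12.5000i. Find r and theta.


r = sqrt(28.09+156.25) = sqrt(184.34) = 13.5772
theta = atan2(-12.5, 5.3) = -67.0231 degrees

r = 13.5772, theta = -67.0231 degrees


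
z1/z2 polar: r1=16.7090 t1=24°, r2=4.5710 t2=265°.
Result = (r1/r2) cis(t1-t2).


r = 16.7090 / 4.5710 = 3.6554
theta = 24° - 265° = -241° = 119° (mod 360)

3.6554 cis(119°)


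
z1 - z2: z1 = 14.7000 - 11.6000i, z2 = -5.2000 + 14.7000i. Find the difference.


Real: 14.7 + 5.2 = 19.9
Imag: -11.6 - 14.7 = -26.3

19.9000 - 26.3000i


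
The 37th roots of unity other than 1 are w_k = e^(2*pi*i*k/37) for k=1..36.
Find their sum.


With w = e^(2*pi*i/37), all 37 of the 37th roots of unity w^0 = 1, w, ..., w^(36) sum to 0: 1 + w + ... + w^(36) = (1 - w^37)/(1 - w) = 0 since w^37 = 1, w ≠ 1.
Removing the root 1: w + w^2 + ... + w^(36) = 0 - 1 = -1

Sum = -1


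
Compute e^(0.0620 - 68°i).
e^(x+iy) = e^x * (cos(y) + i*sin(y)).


e^0.0620 = 1.0640
cos(-68°) = 0.3746
sin(-68°) = -0.9272
Real = 1.0640*0.3746 = 0.3986
Imag = 1.0640*(-0.9272) = -0.9865

0.3986 - 0.9865i


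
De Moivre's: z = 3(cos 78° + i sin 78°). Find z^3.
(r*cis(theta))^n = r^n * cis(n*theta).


r^3 = 3^3 = 27
n*theta = 3*78° = 234° = 234° (mod 360)
a = 27*cos(234°) = -15.8702
b = 27*sin(234°) = -21.8435

27 cis(234°) = -15.8702 - 21.8435i


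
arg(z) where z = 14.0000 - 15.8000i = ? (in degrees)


Re = 14, Im = -15.8
arg = atan2(-15.8, 14) = -48.4566 degrees

arg(z) = -48.4566 degrees


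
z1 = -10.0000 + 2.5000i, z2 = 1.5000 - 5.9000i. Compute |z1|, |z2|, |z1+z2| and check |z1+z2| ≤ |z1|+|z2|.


|z1| = sqrt((-10)^2 + 2.5^2) = sqrt(106.25) = 10.3078
|z2| = sqrt(1.5^2 + (-5.9)^2) = sqrt(37.06) = 6.0877
z1+z2 = -8.5000 - 3.4000i
|z1+z2| = sqrt(83.81) = 9.1548
|z1|+|z2| = 10.3078 + 6.0877 = 16.3955

|z1+z2| = 9.1548 ≤ |z1|+|z2| = 16.3955 (verified)


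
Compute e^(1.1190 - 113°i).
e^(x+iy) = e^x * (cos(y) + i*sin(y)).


e^1.1190 = 3.0618
cos(-113°) = -0.39073
sin(-113°) = -0.9205
Real = 3.0618*(-0.39073) = -1.1963
Imag = 3.0618*(-0.9205) = -2.8184

-1.1963 - 2.8184i


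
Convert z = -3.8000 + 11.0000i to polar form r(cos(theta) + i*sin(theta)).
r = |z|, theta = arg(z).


r = sqrt(14.44+121) = sqrt(135.44) = 11.6379
theta = atan2(11, -3.8) = 109.0577 degrees

r = 11.6379, theta = 109.0577 degrees


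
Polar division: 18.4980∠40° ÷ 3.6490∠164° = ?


r = 18.4980 / 3.6490 = 5.0693
theta = 40° - 164° = -124° = 236° (mod 360)

5.0693 cis(236°)


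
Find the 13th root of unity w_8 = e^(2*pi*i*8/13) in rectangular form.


Angle = 360*8/13 = 221.5385°
a = cos(221.5385°) = -0.7485
b = sin(221.5385°) = -0.6631

-0.7485 - 0.6631i


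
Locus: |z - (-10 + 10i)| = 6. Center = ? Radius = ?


|z - z0| = r is a circle with center z0 and radius r.
Center = (-10, 10), radius = 6

Circle with center (-10, 10) and radius 6


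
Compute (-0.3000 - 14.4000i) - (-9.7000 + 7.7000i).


Real: -0.3 + 9.7 = 9.4
Imag: -14.4 - 7.7 = -22.1

9.4000 - 22.1000i


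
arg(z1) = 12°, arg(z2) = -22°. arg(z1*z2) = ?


arg(z1*z2) = 12° - 22° = -10°
Normalized to (-180°, 180°]: -10°

-10°


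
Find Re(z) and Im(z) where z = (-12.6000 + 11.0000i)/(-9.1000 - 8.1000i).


Multiply by conjugate: (-12.6000 + 11.0000i)(-9.1000 + 8.1000i) / ((-9.1)^2 + (-8.1)^2)
Numerator real = -12.6*(-9.1) + 11*(-8.1) = 25.56
Numerator imag = 11*(-9.1) - (-12.6)*(-8.1) = -202.16
Denominator = 148.42
Re(z) = 25.56/148.42 = 0.1722
Im(z) = -202.16/148.42 = -1.3621

Re(z) = 0.1722, Im(z) = -1.3621


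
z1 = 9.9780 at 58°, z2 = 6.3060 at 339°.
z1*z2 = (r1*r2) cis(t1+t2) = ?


r = 9.9780 * 6.3060 = 62.9213
theta = 58° + 339° = 397° = 37° (mod 360)

62.9213 cis(37°)


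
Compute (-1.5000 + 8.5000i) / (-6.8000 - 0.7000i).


Conjugate of z2 = -6.8000 + 0.7000i
Numerator: (-1.5000 + 8.5000i)(-6.8000 + 0.7000i) = 4.2500 - 58.8500i
Denominator: (-6.8)^2 + (-0.7)^2 = 46.73
Result = (4.2500 - 58.8500i)/46.73

0.0909 - 1.2594i


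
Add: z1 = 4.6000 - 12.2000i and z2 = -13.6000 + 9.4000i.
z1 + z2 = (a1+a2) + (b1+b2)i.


Real: 4.6 - 13.6 = -9
Imag: -12.2 + 9.4 = -2.8

-9.0000 - 2.8000i


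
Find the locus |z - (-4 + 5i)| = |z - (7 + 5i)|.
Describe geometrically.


Equal distances means the locus is the perpendicular bisector of z1 and z2.
Midpoint = ((-4+7)/2, (5+5)/2) = (1.5000, 5.0000)

Perpendicular bisector through (1.5000, 5.0000)


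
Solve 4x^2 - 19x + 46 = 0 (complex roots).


disc = (-19)^2 - 4*4*46 = 361 - 736 = -375
sqrt(|disc|) = sqrt(375) = 19.3649
Real part = 19/(2*4) = 2.3750
Imag part = 19.3649/(2*4) = 2.4206

2.3750 ± 2.4206i


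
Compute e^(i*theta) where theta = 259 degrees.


cos(259°) = -0.1908
sin(259°) = -0.9816

e^(i*259°) = -0.1908 - 0.9816i


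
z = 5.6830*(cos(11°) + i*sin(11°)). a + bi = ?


a = 5.6830*cos(11°) = 5.6830*0.98163 = 5.5786
b = 5.6830*sin(11°) = 5.6830*0.19081 = 1.0844

5.5786 + 1.0844i


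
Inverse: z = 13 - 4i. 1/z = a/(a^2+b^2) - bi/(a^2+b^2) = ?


|z|^2 = 169+16 = 185
1/z = (13 + 4i)/185

1/z = 0.0703 + 0.0216i


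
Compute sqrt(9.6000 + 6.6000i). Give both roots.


|z| = sqrt(92.16+43.56) = 11.6499
sqrt((|z|+a)/2) = sqrt((11.6499+9.6)/2) = sqrt(10.6249) = 3.2596
sqrt((|z|-a)/2) = sqrt((11.6499-9.6)/2) = sqrt(1.0249) = 1.0124

±(3.2596 + 1.0124i) i.e. 3.2596 + 1.0124i and -3.2596 - 1.0124i


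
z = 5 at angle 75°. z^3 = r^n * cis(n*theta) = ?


r^3 = 5^3 = 125
n*theta = 3*75° = 225° = 225° (mod 360)
a = 125*cos(225°) = -88.3883
b = 125*sin(225°) = -88.3883

125 cis(225°) = -88.3883 - 88.3883i


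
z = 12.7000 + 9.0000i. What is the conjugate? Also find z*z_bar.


z_bar = 12.7000 - 9.0000i
z*z_bar = 12.7^2 + 9^2 = 161.29 + 81 = 242.29

z_bar = 12.7000 - 9.0000i, z*z_bar = 242.29


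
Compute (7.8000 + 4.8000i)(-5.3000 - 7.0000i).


Real = 7.8*(-5.3) - 4.8*(-7) = -41.34 - (-33.6) = -7.74
Imag = 7.8*(-7) - (5.3)*4.8 = -54.6 - (25.44) = -80.04

-7.7400 - 80.0400i


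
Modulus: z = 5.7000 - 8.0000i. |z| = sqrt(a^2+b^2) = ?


|z| = sqrt(5.7^2 + (-8)^2) = sqrt(32.49 + 64) = sqrt(96.49) = 9.8229

|z| = 9.8229


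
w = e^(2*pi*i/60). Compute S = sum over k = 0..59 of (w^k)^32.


The roots are w_k = w^k with w = e^(2*pi*i/60), and (w^k)^32 = (w^32)^k.
So S = 1 + u + u^2 + ... + u^(59) with u = w^32.
32 = 0*60 + 32, so 32 is not a multiple of 60: u = w^32 ≠ 1 (w is a primitive 60th root), while u^60 = (w^60)^32 = 1.
Geometric series: S = (1 - u^60)/(1 - u) = (1 - 1)/(1 - u) = 0

S = 0


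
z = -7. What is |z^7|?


|z| = sqrt(49+0) = sqrt(49) = 7
|z^7| = |z|^7 = 7^7 = 823543

|z^7| = 823543


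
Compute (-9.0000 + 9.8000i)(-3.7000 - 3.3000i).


Real = -9*(-3.7) - 9.8*(-3.3) = 33.3 - (-32.34) = 65.64
Imag = -9*(-3.3) - (3.7)*9.8 = 29.7 - (36.26) = -6.56

65.6400 - 6.5600i


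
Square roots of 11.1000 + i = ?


|z| = sqrt(123.21+1) = 11.1450
sqrt((|z|+a)/2) = sqrt((11.1450+11.1)/2) = sqrt(11.1225) = 3.3350
sqrt((|z|-a)/2) = sqrt((11.1450-11.1)/2) = sqrt(0.0225) = 0.1499

±(3.3350 + 0.1499i) i.e. 3.3350 + 0.1499i and -3.3350 - 0.1499i


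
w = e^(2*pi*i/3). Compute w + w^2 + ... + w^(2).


With w = e^(2*pi*i/3), all 3 of the 3th roots of unity w^0 = 1, w, ..., w^(2) sum to 0: 1 + w + ... + w^(2) = (1 - w^3)/(1 - w) = 0 since w^3 = 1, w ≠ 1.
Removing the root 1: w + w^2 + ... + w^(2) = 0 - 1 = -1

Sum = -1


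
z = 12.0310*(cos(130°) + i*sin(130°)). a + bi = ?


a = 12.0310*cos(130°) = 12.0310*(-0.64279) = -7.7334
b = 12.0310*sin(130°) = 12.0310*0.766044 = 9.2163

-7.7334 + 9.2163i


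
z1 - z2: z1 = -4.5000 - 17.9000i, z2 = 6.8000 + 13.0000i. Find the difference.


Real: -4.5 - 6.8 = -11.3
Imag: -17.9 - 13 = -30.9

-11.3000 - 30.9000i


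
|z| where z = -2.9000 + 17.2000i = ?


|z| = sqrt((-2.9)^2 + 17.2^2) = sqrt(8.41 + 295.84) = sqrt(304.25) = 17.4428

|z| = 17.4428


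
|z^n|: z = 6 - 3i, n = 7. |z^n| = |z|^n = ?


|z| = sqrt(36+9) = sqrt(45) = 6.7082
|z^7| = |z|^7 = (sqrt(45))^7 = 45^3 * sqrt(45) = 91125*sqrt(45)

|z^7| = 91125*sqrt(45) ≈ 611285.0833


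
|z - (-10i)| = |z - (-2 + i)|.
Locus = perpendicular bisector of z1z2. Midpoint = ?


Equal distances means the locus is the perpendicular bisector of z1 and z2.
Midpoint = ((0+(-2))/2, (-10+1)/2) = (-1.0000, -4.5000)

Perpendicular bisector through (-1.0000, -4.5000)


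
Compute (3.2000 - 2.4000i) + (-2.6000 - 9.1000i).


Real: 3.2 - 2.6 = 0.6
Imag: -2.4 - 9.1 = -11.5

0.6000 - 11.5000i


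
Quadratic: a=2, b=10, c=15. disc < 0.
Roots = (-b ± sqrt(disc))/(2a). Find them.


disc = 10^2 - 4*2*15 = 100 - 120 = -20
sqrt(|disc|) = sqrt(20) = 4.4721
Real part = -10/(2*2) = -2.5000
Imag part = 4.4721/(2*2) = 1.1180

-2.5000 ± 1.1180i


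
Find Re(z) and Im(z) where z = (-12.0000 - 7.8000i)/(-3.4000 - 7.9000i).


Multiply by conjugate: (-12.0000 - 7.8000i)(-3.4000 + 7.9000i) / ((-3.4)^2 + (-7.9)^2)
Numerator real = -12*(-3.4) - (7.8)*(-7.9) = 102.42
Numerator imag = -7.8*(-3.4) - (-12)*(-7.9) = -68.28
Denominator = 73.97
Re(z) = 102.42/73.97 = 1.3846
Im(z) = -68.28/73.97 = -0.9231

Re(z) = 1.3846, Im(z) = -0.9231


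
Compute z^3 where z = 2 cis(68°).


r^3 = 2^3 = 8
n*theta = 3*68° = 204° = 204° (mod 360)
a = 8*cos(204°) = -7.3084
b = 8*sin(204°) = -3.2539

8 cis(204°) = -7.3084 - 3.2539i


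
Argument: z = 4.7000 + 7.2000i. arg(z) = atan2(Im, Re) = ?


Re = 4.7, Im = 7.2
arg = atan2(7.2, 4.7) = 56.8644 degrees

arg(z) = 56.8644 degrees


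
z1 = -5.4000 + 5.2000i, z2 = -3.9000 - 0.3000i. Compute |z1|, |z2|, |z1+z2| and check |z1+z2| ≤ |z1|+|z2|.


|z1| = sqrt((-5.4)^2 + 5.2^2) = sqrt(56.2) = 7.4967
|z2| = sqrt((-3.9)^2 + (-0.3)^2) = sqrt(15.3) = 3.9115
z1+z2 = -9.3000 + 4.9000i
|z1+z2| = sqrt(110.5) = 10.5119
|z1|+|z2| = 7.4967 + 3.9115 = 11.4082

|z1+z2| = 10.5119 ≤ |z1|+|z2| = 11.4082 (verified)


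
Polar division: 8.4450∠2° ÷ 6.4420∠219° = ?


r = 8.4450 / 6.4420 = 1.3109
theta = 2° - 219° = -217° = 143° (mod 360)

1.3109 cis(143°)


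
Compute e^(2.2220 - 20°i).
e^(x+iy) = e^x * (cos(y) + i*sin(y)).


e^2.2220 = 9.2258
cos(-20°) = 0.93969
sin(-20°) = -0.34202
Real = 9.2258*0.93969 = 8.6694
Imag = 9.2258*(-0.34202) = -3.1554

8.6694 - 3.1554i


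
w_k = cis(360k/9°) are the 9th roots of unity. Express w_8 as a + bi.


Angle = 360*8/9 = 320°
a = cos(320°) = 0.7660
b = sin(320°) = -0.6428

0.7660 - 0.6428i


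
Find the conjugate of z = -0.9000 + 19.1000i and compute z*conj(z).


z_bar = -0.9000 - 19.1000i
z*z_bar = (-0.9)^2 + 19.1^2 = 0.81 + 364.81 = 365.62

z_bar = -0.9000 - 19.1000i, z*z_bar = 365.62


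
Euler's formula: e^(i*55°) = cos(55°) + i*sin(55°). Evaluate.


cos(55°) = 0.5736
sin(55°) = 0.8192

e^(i*55°) = 0.5736 + 0.8192i


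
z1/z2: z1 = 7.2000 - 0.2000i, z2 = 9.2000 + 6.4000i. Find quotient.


Conjugate of z2 = 9.2000 - 6.4000i
Numerator: (7.2000 - 0.2000i)(9.2000 - 6.4000i) = 64.9600 - 47.9200i
Denominator: 9.2^2 + 6.4^2 = 125.6
Result = (64.9600 - 47.9200i)/125.6

0.5172 - 0.3815i


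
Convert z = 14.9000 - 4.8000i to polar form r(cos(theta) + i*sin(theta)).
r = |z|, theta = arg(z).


r = sqrt(222.01+23.04) = sqrt(245.05) = 15.6541
theta = atan2(-4.8, 14.9) = -17.8562 degrees

r = 15.6541, theta = -17.8562 degrees


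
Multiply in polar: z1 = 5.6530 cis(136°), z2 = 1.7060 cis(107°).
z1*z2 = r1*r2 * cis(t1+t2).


r = 5.6530 * 1.7060 = 9.6440
theta = 136° + 107° = 243° = 243° (mod 360)

9.6440 cis(243°)


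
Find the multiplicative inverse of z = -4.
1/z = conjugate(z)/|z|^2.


|z|^2 = 16+0 = 16
1/z = (-4 - 0i)/16

1/z = -0.2500 + 0i


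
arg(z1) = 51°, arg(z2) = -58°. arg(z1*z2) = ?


arg(z1*z2) = 51° - 58° = -7°
Normalized to (-180°, 180°]: -7°

-7°


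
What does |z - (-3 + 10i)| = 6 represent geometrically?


|z - z0| = r is a circle with center z0 and radius r.
Center = (-3, 10), radius = 6

Circle with center (-3, 10) and radius 6


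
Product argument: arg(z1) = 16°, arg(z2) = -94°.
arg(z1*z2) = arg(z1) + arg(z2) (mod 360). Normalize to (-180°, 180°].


arg(z1*z2) = 16° - 94° = -78°
Normalized to (-180°, 180°]: -78°

-78°


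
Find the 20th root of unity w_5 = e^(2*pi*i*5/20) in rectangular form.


Angle = 360*5/20 = 90°
a = cos(90°) = 0
b = sin(90°) = 1.0000

0 + 1.0000i


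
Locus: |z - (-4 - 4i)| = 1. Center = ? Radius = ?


|z - z0| = r is a circle with center z0 and radius r.
Center = (-4, -4), radius = 1

Circle with center (-4, -4) and radius 1


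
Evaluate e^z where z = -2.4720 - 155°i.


e^-2.4720 = 0.0844
cos(-155°) = -0.9063
sin(-155°) = -0.4226
Real = 0.0844*(-0.9063) = -0.0765
Imag = 0.0844*(-0.4226) = -0.0357

-0.0765 - 0.0357i


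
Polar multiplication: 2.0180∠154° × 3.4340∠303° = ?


r = 2.0180 * 3.4340 = 6.9298
theta = 154° + 303° = 457° = 97° (mod 360)

6.9298 cis(97°)


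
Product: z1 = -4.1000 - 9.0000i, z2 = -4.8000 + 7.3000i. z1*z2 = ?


Real = -4.1*(-4.8) - (-9)*7.3 = 19.68 - (-65.7) = 85.38
Imag = -4.1*7.3 - (4.8)*(-9) = -29.93 + 43.2 = 13.27

85.3800 + 13.2700i


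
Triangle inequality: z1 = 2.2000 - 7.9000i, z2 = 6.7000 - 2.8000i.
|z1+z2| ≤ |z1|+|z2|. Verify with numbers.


|z1| = sqrt(2.2^2 + (-7.9)^2) = sqrt(67.25) = 8.2006
|z2| = sqrt(6.7^2 + (-2.8)^2) = sqrt(52.73) = 7.2615
z1+z2 = 8.9000 - 10.7000i
|z1+z2| = sqrt(193.7) = 13.9176
|z1|+|z2| = 8.2006 + 7.2615 = 15.4621

|z1+z2| = 13.9176 ≤ |z1|+|z2| = 15.4621 (verified)


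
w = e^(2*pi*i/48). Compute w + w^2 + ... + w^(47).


With w = e^(2*pi*i/48), all 48 of the 48th roots of unity w^0 = 1, w, ..., w^(47) sum to 0: 1 + w + ... + w^(47) = (1 - w^48)/(1 - w) = 0 since w^48 = 1, w ≠ 1.
Removing the root 1: w + w^2 + ... + w^(47) = 0 - 1 = -1

Sum = -1


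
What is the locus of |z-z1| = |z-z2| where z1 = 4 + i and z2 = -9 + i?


Equal distances means the locus is the perpendicular bisector of z1 and z2.
Midpoint = ((4+(-9))/2, (1+1)/2) = (-2.5000, 1.0000)

Perpendicular bisector through (-2.5000, 1.0000)


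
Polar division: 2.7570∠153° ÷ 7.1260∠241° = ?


r = 2.7570 / 7.1260 = 0.3869
theta = 153° - 241° = -88° = 272° (mod 360)

0.3869 cis(272°)


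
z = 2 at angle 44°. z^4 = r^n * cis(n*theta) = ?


r^4 = 2^4 = 16
n*theta = 4*44° = 176° = 176° (mod 360)
a = 16*cos(176°) = -15.9610
b = 16*sin(176°) = 1.1161

16 cis(176°) = -15.9610 + 1.1161i


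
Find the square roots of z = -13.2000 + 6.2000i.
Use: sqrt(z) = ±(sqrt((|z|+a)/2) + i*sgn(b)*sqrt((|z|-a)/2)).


|z| = sqrt(174.24+38.44) = 14.5836
sqrt((|z|+a)/2) = sqrt((14.5836+(-13.2))/2) = sqrt(0.6918) = 0.8317
sqrt((|z|-a)/2) = sqrt((14.5836-(-13.2))/2) = sqrt(13.8918) = 3.7272

±(0.8317 + 3.7272i) i.e. 0.8317 + 3.7272i and -0.8317 - 3.7272i


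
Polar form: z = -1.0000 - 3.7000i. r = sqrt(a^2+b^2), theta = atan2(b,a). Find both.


r = sqrt(1+13.69) = sqrt(14.69) = 3.8328
theta = atan2(-3.7, -1) = -105.1240 degrees

r = 3.8328, theta = -105.1240 degrees


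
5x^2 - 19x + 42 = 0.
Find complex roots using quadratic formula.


disc = (-19)^2 - 4*5*42 = 361 - 840 = -479
sqrt(|disc|) = sqrt(479) = 21.8861
Real part = 19/(2*5) = 1.9000
Imag part = 21.8861/(2*5) = 2.1886

1.9000 ± 2.1886i


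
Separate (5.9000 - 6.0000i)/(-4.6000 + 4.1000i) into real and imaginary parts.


Multiply by conjugate: (5.9000 - 6.0000i)(-4.6000 - 4.1000i) / ((-4.6)^2 + 4.1^2)
Numerator real = 5.9*(-4.6) - (6)*4.1 = -51.74
Numerator imag = -6*(-4.6) - 5.9*4.1 = 3.41
Denominator = 37.97
Re(z) = -51.74/37.97 = -1.3627
Im(z) = 3.41/37.97 = 0.0898

Re(z) = -1.3627, Im(z) = 0.0898


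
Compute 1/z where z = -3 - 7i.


|z|^2 = 9+49 = 58
1/z = (-3 + 7i)/58

1/z = -0.0517 + 0.1207i


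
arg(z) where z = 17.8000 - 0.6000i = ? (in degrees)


Re = 17.8, Im = -0.6
arg = atan2(-0.6, 17.8) = -1.9306 degrees

arg(z) = -1.9306 degrees


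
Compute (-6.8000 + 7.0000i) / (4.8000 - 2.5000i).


Conjugate of z2 = 4.8000 + 2.5000i
Numerator: (-6.8000 + 7.0000i)(4.8000 + 2.5000i) = -50.1400 + 16.6000i
Denominator: 4.8^2 + (-2.5)^2 = 29.29
Result = (-50.1400 + 16.6000i)/29.29

-1.7118 + 0.5667i


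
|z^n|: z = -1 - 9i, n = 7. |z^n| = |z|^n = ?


|z| = sqrt(1+81) = sqrt(82) = 9.0554
|z^7| = |z|^7 = (sqrt(82))^7 = 82^3 * sqrt(82) = 551368*sqrt(82)

|z^7| = 551368*sqrt(82) ≈ 4992849.5928


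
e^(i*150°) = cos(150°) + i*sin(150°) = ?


cos(150°) = -0.8660
sin(150°) = 0.5000

e^(i*150°) = -0.8660 + 0.5000i


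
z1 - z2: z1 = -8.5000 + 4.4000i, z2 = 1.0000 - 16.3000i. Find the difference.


Real: -8.5 - 1 = -9.5
Imag: 4.4 + 16.3 = 20.7

-9.5000 + 20.7000i


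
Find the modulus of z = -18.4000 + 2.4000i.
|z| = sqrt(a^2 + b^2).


|z| = sqrt((-18.4)^2 + 2.4^2) = sqrt(338.56 + 5.76) = sqrt(344.32) = 18.5559

|z| = 18.5559


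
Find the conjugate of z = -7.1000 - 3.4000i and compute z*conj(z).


z_bar = -7.1000 + 3.4000i
z*z_bar = (-7.1)^2 + (-3.4)^2 = 50.41 + 11.56 = 61.97

z_bar = -7.1000 + 3.4000i, z*z_bar = 61.97


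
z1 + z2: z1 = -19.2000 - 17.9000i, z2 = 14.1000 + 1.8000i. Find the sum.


Real: -19.2 + 14.1 = -5.1
Imag: -17.9 + 1.8 = -16.1

-5.1000 - 16.1000i


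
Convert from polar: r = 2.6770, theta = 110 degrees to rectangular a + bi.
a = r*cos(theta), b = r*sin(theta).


a = 2.6770*cos(110°) = 2.6770*(-0.34202) = -0.9156
b = 2.6770*sin(110°) = 2.6770*0.9397 = 2.5156

-0.9156 + 2.5156i


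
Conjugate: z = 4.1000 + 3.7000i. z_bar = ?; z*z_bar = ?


z_bar = 4.1000 - 3.7000i
z*z_bar = 4.1^2 + 3.7^2 = 16.81 + 13.69 = 30.5

z_bar = 4.1000 - 3.7000i, z*z_bar = 30.5


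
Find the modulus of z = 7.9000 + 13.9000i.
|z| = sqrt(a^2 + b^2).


|z| = sqrt(7.9^2 + 13.9^2) = sqrt(62.41 + 193.21) = sqrt(255.62) = 15.9881

|z| = 15.9881


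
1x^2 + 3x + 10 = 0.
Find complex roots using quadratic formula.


disc = 3^2 - 4*1*10 = 9 - 40 = -31
sqrt(|disc|) = sqrt(31) = 5.5678
Real part = -3/(2*1) = -1.5000
Imag part = 5.5678/(2*1) = 2.7839

-1.5000 ± 2.7839i


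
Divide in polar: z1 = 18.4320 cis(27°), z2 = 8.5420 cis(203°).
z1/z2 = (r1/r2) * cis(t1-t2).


r = 18.4320 / 8.5420 = 2.1578
theta = 27° - 203° = -176° = 184° (mod 360)

2.1578 cis(184°)


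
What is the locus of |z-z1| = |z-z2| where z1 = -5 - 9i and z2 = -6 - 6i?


Equal distances means the locus is the perpendicular bisector of z1 and z2.
Midpoint = ((-5+(-6))/2, (-9+(-6))/2) = (-5.5000, -7.5000)

Perpendicular bisector through (-5.5000, -7.5000)


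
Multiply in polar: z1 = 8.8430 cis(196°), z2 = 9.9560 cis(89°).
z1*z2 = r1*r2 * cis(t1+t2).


r = 8.8430 * 9.9560 = 88.0409
theta = 196° + 89° = 285° = 285° (mod 360)

88.0409 cis(285°)


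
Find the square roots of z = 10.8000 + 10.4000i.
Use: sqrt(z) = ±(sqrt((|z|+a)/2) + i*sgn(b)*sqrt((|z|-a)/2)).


|z| = sqrt(116.64+108.16) = 14.9933
sqrt((|z|+a)/2) = sqrt((14.9933+10.8)/2) = sqrt(12.8967) = 3.5912
sqrt((|z|-a)/2) = sqrt((14.9933-10.8)/2) = sqrt(2.0967) = 1.4480

±(3.5912 + 1.4480i) i.e. 3.5912 + 1.4480i and -3.5912 - 1.4480i


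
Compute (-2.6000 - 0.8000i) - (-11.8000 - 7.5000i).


Real: -2.6 + 11.8 = 9.2
Imag: -0.8 + 7.5 = 6.7

9.2000 + 6.7000i


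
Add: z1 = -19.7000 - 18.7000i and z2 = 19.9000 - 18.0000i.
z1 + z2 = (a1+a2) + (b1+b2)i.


Real: -19.7 + 19.9 = 0.2
Imag: -18.7 - 18 = -36.7

0.2000 - 36.7000i


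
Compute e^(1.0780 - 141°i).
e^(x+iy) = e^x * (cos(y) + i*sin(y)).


e^1.0780 = 2.9388
cos(-141°) = -0.77715
sin(-141°) = -0.6293
Real = 2.9388*(-0.77715) = -2.2839
Imag = 2.9388*(-0.6293) = -1.8494

-2.2839 - 1.8494i


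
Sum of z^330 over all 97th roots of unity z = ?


The roots are w_k = w^k with w = e^(2*pi*i/97), and (w^k)^330 = (w^330)^k.
So S = 1 + u + u^2 + ... + u^(96) with u = w^330.
330 = 3*97 + 39, so 330 is not a multiple of 97: u = (w^97)^3 * w^39 = w^39 ≠ 1 (w is a primitive 97th root), while u^97 = (w^97)^330 = 1.
Geometric series: S = (1 - u^97)/(1 - u) = (1 - 1)/(1 - u) = 0

S = 0


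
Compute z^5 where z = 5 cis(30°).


r^5 = 5^5 = 3125
n*theta = 5*30° = 150° = 150° (mod 360)
a = 3125*cos(150°) = -2706.3294
b = 3125*sin(150°) = 1562.5000

3125 cis(150°) = -2706.3294 + 1562.5000i


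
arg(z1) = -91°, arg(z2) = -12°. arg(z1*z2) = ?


arg(z1*z2) = -91° - 12° = -103°
Normalized to (-180°, 180°]: -103°

-103°


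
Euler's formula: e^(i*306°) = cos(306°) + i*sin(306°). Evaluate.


cos(306°) = 0.5878
sin(306°) = -0.8090

e^(i*306°) = 0.5878 - 0.8090i


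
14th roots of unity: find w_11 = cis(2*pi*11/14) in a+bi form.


Angle = 360*11/14 = 282.8571°
a = cos(282.8571°) = 0.2225
b = sin(282.8571°) = -0.9749

0.2225 - 0.9749i


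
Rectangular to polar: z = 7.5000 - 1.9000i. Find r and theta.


r = sqrt(56.25+3.61) = sqrt(59.86) = 7.7369
theta = atan2(-1.9, 7.5) = -14.2159 degrees

r = 7.7369, theta = -14.2159 degrees


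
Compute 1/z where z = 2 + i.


|z|^2 = 4+1 = 5
1/z = (2 - 1i)/5

1/z = 0.4000 - 0.2000i


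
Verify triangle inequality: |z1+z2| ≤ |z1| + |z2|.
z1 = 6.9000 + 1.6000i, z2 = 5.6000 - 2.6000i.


|z1| = sqrt(6.9^2 + 1.6^2) = sqrt(50.17) = 7.0831
|z2| = sqrt(5.6^2 + (-2.6)^2) = sqrt(38.12) = 6.1741
z1+z2 = 12.5000 - i
|z1+z2| = sqrt(157.25) = 12.5399
|z1|+|z2| = 7.0831 + 6.1741 = 13.2572

|z1+z2| = 12.5399 ≤ |z1|+|z2| = 13.2572 (verified)


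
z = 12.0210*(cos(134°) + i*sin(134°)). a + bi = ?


a = 12.0210*cos(134°) = 12.0210*(-0.69466) = -8.3505
b = 12.0210*sin(134°) = 12.0210*0.71934 = 8.6472

-8.3505 + 8.6472i


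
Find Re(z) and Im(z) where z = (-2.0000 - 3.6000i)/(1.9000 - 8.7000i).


Multiply by conjugate: (-2.0000 - 3.6000i)(1.9000 + 8.7000i) / (1.9^2 + (-8.7)^2)
Numerator real = -2*1.9 - (3.6)*(-8.7) = 27.52
Numerator imag = -3.6*1.9 - (-2)*(-8.7) = -24.24
Denominator = 79.3
Re(z) = 27.52/79.3 = 0.3470
Im(z) = -24.24/79.3 = -0.3057

Re(z) = 0.3470, Im(z) = -0.3057


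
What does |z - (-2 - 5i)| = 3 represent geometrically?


|z - z0| = r is a circle with center z0 and radius r.
Center = (-2, -5), radius = 3

Circle with center (-2, -5) and radius 3


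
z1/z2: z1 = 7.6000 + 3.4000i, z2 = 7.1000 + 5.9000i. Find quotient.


Conjugate of z2 = 7.1000 - 5.9000i
Numerator: (7.6000 + 3.4000i)(7.1000 - 5.9000i) = 74.0200 - 20.7000i
Denominator: 7.1^2 + 5.9^2 = 85.22
Result = (74.0200 - 20.7000i)/85.22

0.8686 - 0.2429i


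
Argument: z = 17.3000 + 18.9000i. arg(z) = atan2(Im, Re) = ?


Re = 17.3, Im = 18.9
arg = atan2(18.9, 17.3) = 47.5308 degrees

arg(z) = 47.5308 degrees


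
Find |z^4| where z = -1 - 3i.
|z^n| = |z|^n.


|z| = sqrt(1+9) = sqrt(10) = 3.1623
|z^4| = |z|^4 = (sqrt(10))^4 = 10^2 = 100

|z^4| = 100


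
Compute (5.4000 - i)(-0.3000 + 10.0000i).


Real = 5.4*(-0.3) - (-1)*10 = -1.62 - (-10) = 8.38
Imag = 5.4*10 - (0.3)*(-1) = 54 + 0.3 = 54.3

8.3800 + 54.3000i


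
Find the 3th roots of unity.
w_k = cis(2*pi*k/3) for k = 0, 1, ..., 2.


The 3th roots of unity are cis(360k/3°) for k=0..2
Angle step = 360/3 = 120°
Primitive root: cis(120°)
Primitive root = -0.5000 + 0.8660i

3 roots at angles: 0°, 120°, 240°


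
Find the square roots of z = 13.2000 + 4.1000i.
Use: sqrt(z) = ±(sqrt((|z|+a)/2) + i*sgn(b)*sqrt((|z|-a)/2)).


|z| = sqrt(174.24+16.81) = 13.8221
sqrt((|z|+a)/2) = sqrt((13.8221+13.2)/2) = sqrt(13.5110) = 3.6757
sqrt((|z|-a)/2) = sqrt((13.8221-13.2)/2) = sqrt(0.3110) = 0.5577

±(3.6757 + 0.5577i) i.e. 3.6757 + 0.5577i and -3.6757 - 0.5577i


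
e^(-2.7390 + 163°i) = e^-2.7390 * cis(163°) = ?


e^-2.7390 = 0.0646
cos(163°) = -0.9563
sin(163°) = 0.2924
Real = 0.0646*(-0.9563) = -0.0618
Imag = 0.0646*0.2924 = 0.0189

-0.0618 + 0.0189i


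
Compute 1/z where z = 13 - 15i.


|z|^2 = 169+225 = 394
1/z = (13 + 15i)/394

1/z = 0.0330 + 0.0381i


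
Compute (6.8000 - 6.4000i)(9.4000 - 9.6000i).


Real = 6.8*9.4 - (-6.4)*(-9.6) = 63.92 - 61.44 = 2.48
Imag = 6.8*(-9.6) + 9.4*(-6.4) = -65.28 - (60.16) = -125.44

2.4800 - 125.4400i


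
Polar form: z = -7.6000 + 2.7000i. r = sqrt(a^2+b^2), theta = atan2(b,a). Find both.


r = sqrt(57.76+7.29) = sqrt(65.05) = 8.0654
theta = atan2(2.7, -7.6) = 160.4417 degrees

r = 8.0654, theta = 160.4417 degrees


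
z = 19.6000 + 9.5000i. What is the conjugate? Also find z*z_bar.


z_bar = 19.6000 - 9.5000i
z*z_bar = 19.6^2 + 9.5^2 = 384.16 + 90.25 = 474.41

z_bar = 19.6000 - 9.5000i, z*z_bar = 474.41


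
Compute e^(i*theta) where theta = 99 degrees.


cos(99°) = -0.1564
sin(99°) = 0.9877

e^(i*99°) = -0.1564 + 0.9877i


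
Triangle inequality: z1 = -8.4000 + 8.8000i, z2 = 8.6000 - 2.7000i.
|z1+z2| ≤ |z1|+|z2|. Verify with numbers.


|z1| = sqrt((-8.4)^2 + 8.8^2) = sqrt(148) = 12.1655
|z2| = sqrt(8.6^2 + (-2.7)^2) = sqrt(81.25) = 9.0139
z1+z2 = 0.2000 + 6.1000i
|z1+z2| = sqrt(37.25) = 6.1033
|z1|+|z2| = 12.1655 + 9.0139 = 21.1794

|z1+z2| = 6.1033 ≤ |z1|+|z2| = 21.1794 (verified)


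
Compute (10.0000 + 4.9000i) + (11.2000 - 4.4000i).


Real: 10 + 11.2 = 21.2
Imag: 4.9 - 4.4 = 0.5

21.2000 + 0.5000i


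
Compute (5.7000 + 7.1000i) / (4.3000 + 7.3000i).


Conjugate of z2 = 4.3000 - 7.3000i
Numerator: (5.7000 + 7.1000i)(4.3000 - 7.3000i) = 76.3400 - 11.0800i
Denominator: 4.3^2 + 7.3^2 = 71.78
Result = (76.3400 - 11.0800i)/71.78

1.0635 - 0.1544i


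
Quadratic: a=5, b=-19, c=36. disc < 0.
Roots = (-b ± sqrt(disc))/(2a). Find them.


disc = (-19)^2 - 4*5*36 = 361 - 720 = -359
sqrt(|disc|) = sqrt(359) = 18.9473
Real part = 19/(2*5) = 1.9000
Imag part = 18.9473/(2*5) = 1.8947

1.9000 ± 1.8947i


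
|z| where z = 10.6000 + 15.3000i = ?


|z| = sqrt(10.6^2 + 15.3^2) = sqrt(112.36 + 234.09) = sqrt(346.45) = 18.6132

|z| = 18.6132


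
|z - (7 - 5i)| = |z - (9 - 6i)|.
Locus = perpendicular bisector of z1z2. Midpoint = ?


Equal distances means the locus is the perpendicular bisector of z1 and z2.
Midpoint = ((7+9)/2, (-5+(-6))/2) = (8.0000, -5.5000)

Perpendicular bisector through (8.0000, -5.5000)


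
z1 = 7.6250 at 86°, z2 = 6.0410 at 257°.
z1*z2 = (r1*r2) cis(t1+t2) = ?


r = 7.6250 * 6.0410 = 46.0626
theta = 86° + 257° = 343° = 343° (mod 360)

46.0626 cis(343°)


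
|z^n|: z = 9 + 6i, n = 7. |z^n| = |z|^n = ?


|z| = sqrt(81+36) = sqrt(117) = 10.8167
|z^7| = |z|^7 = (sqrt(117))^7 = 117^3 * sqrt(117) = 1601613*sqrt(117)

|z^7| = 1601613*sqrt(117) ≈ 17324093.3848


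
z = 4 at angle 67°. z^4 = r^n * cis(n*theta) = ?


r^4 = 4^4 = 256
n*theta = 4*67° = 268° = 268° (mod 360)
a = 256*cos(268°) = -8.9343
b = 256*sin(268°) = -255.8441

256 cis(268°) = -8.9343 - 255.8441i


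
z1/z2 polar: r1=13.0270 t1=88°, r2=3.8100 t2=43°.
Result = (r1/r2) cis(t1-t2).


r = 13.0270 / 3.8100 = 3.4192
theta = 88° - 43° = 45° = 45° (mod 360)

3.4192 cis(45°)


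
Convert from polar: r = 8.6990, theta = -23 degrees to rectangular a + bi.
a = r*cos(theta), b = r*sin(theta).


a = 8.6990*cos(-23°) = 8.6990*0.920505 = 8.0075
b = 8.6990*sin(-23°) = 8.6990*(-0.39073) = -3.3990

8.0075 - 3.3990i


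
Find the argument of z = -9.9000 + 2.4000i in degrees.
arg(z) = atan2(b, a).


Re = -9.9, Im = 2.4
arg = atan2(2.4, -9.9) = 166.3730 degrees

arg(z) = 166.3730 degrees


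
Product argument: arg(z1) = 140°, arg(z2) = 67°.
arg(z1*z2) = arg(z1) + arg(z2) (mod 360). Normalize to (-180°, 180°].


arg(z1*z2) = 140° + 67° = 207°
Normalized to (-180°, 180°]: -153°

-153°


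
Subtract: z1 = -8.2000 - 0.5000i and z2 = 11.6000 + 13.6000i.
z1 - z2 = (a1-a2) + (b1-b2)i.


Real: -8.2 - 11.6 = -19.8
Imag: -0.5 - 13.6 = -14.1

-19.8000 - 14.1000i


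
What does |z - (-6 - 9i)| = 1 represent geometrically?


|z - z0| = r is a circle with center z0 and radius r.
Center = (-6, -9), radius = 1

Circle with center (-6, -9) and radius 1


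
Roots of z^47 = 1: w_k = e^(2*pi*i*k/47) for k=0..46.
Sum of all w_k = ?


The sum of all 47th roots of unity is 0.
Geometric series: (1 - w^47)/(1 - w) = (1-1)/(1-w) = 0 since w^47 = 1, w ≠ 1.
Alternatively: coefficient of z^46 in z^47 - 1 is 0.

0


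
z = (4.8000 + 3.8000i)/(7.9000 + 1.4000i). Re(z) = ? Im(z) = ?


Multiply by conjugate: (4.8000 + 3.8000i)(7.9000 - 1.4000i) / (7.9^2 + 1.4^2)
Numerator real = 4.8*7.9 + 3.8*1.4 = 43.24
Numerator imag = 3.8*7.9 - 4.8*1.4 = 23.3
Denominator = 64.37
Re(z) = 43.24/64.37 = 0.6717
Im(z) = 23.3/64.37 = 0.3620

Re(z) = 0.6717, Im(z) = 0.3620


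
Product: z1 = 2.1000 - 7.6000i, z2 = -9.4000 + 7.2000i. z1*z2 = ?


Real = 2.1*(-9.4) - (-7.6)*7.2 = -19.74 - (-54.72) = 34.98
Imag = 2.1*7.2 - (9.4)*(-7.6) = 15.12 + 71.44 = 86.56

34.9800 + 86.5600i


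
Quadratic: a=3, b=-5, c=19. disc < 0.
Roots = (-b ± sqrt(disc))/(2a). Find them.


disc = (-5)^2 - 4*3*19 = 25 - 228 = -203
sqrt(|disc|) = sqrt(203) = 14.2478
Real part = 5/(2*3) = 0.8333
Imag part = 14.2478/(2*3) = 2.3746

0.8333 ± 2.3746i


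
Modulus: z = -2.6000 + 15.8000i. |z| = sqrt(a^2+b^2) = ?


|z| = sqrt((-2.6)^2 + 15.8^2) = sqrt(6.76 + 249.64) = sqrt(256.4) = 16.0125

|z| = 16.0125


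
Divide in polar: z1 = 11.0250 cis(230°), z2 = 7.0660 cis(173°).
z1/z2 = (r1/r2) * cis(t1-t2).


r = 11.0250 / 7.0660 = 1.5603
theta = 230° - 173° = 57° = 57° (mod 360)

1.5603 cis(57°)


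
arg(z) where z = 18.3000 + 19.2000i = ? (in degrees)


Re = 18.3, Im = 19.2
arg = atan2(19.2, 18.3) = 46.3748 degrees

arg(z) = 46.3748 degrees


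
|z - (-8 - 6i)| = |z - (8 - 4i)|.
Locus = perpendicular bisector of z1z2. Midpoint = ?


Equal distances means the locus is the perpendicular bisector of z1 and z2.
Midpoint = ((-8+8)/2, (-6+(-4))/2) = (0, -5.0000)

Perpendicular bisector through (0, -5.0000)


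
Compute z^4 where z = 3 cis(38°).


r^4 = 3^4 = 81
n*theta = 4*38° = 152° = 152° (mod 360)
a = 81*cos(152°) = -71.5188
b = 81*sin(152°) = 38.0272

81 cis(152°) = -71.5188 + 38.0272i


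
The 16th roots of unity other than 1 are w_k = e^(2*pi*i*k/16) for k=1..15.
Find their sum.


With w = e^(2*pi*i/16), all 16 of the 16th roots of unity w^0 = 1, w, ..., w^(15) sum to 0: 1 + w + ... + w^(15) = (1 - w^16)/(1 - w) = 0 since w^16 = 1, w ≠ 1.
Removing the root 1: w + w^2 + ... + w^(15) = 0 - 1 = -1

Sum = -1


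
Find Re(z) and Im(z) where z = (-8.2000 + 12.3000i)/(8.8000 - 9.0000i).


Multiply by conjugate: (-8.2000 + 12.3000i)(8.8000 + 9.0000i) / (8.8^2 + (-9)^2)
Numerator real = -8.2*8.8 + 12.3*(-9) = -182.86
Numerator imag = 12.3*8.8 - (-8.2)*(-9) = 34.44
Denominator = 158.44
Re(z) = -182.86/158.44 = -1.1541
Im(z) = 34.44/158.44 = 0.2174

Re(z) = -1.1541, Im(z) = 0.2174


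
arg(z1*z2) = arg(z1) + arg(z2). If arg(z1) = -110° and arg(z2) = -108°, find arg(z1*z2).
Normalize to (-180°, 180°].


arg(z1*z2) = -110° - 108° = -218°
Normalized to (-180°, 180°]: 142°

142°


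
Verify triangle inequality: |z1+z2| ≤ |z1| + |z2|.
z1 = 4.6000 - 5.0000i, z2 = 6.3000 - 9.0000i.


|z1| = sqrt(4.6^2 + (-5)^2) = sqrt(46.16) = 6.7941
|z2| = sqrt(6.3^2 + (-9)^2) = sqrt(120.69) = 10.9859
z1+z2 = 10.9000 - 14.0000i
|z1+z2| = sqrt(314.81) = 17.7429
|z1|+|z2| = 6.7941 + 10.9859 = 17.7800

|z1+z2| = 17.7429 ≤ |z1|+|z2| = 17.7800 (verified)


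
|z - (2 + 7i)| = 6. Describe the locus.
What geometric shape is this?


|z - z0| = r is a circle with center z0 and radius r.
Center = (2, 7), radius = 6

Circle with center (2, 7) and radius 6


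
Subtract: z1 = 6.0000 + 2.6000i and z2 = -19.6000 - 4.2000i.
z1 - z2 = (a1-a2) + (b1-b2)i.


Real: 6 + 19.6 = 25.6
Imag: 2.6 + 4.2 = 6.8

25.6000 + 6.8000i


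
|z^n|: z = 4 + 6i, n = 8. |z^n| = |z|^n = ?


|z| = sqrt(16+36) = sqrt(52) = 7.2111
|z^8| = |z|^8 = (sqrt(52))^8 = 52^4 = 7311616

|z^8| = 7311616
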